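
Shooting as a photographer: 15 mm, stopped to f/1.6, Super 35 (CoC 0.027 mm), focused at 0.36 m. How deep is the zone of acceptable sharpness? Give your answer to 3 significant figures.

Hyperfocal distance H = f²/(N·c) + f = 15²/(1.6 × 0.027) + 15 = 225/0.0432 + 15 ≈ 5223.3 mm ≈ 5.223 m.
Near limit Dn = s·(H − f)/(H + s − 2f) = 360 × (5223.3 − 15) / (5223.3 + 360 − 2 × 15) = 360 × 5208.3 / 5553.3 ≈ 337.635 mm.
Far limit Df = s·(H − f)/(H − s) = 360 × (5223.3 − 15) / (5223.3 − 360) = 360 × 5208.3 / 4863.3 ≈ 385.538 mm.
Depth of field = Df − Dn = 385.538 − 337.635 ≈ 47.903 mm.

47.9 mm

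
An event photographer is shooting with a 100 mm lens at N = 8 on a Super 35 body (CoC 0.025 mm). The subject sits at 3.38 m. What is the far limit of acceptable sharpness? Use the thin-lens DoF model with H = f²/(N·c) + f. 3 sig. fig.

3.62 m

Hyperfocal distance H = f²/(N·c) + f = 100²/(8 × 0.025) + 100 = 10000/0.2 + 100 ≈ 50100.0 mm ≈ 50.10 m.
Far limit Df = s·(H − f)/(H − s) = 3380 × (50100.0 − 100) / (50100.0 − 3380) = 3380 × 50000.0 / 46720.0 ≈ 3617.3 mm ≈ 3.62 m.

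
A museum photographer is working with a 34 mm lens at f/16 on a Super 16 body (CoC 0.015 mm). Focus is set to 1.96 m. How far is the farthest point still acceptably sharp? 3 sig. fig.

3.27 m

Hyperfocal distance H = f²/(N·c) + f = 34²/(16 × 0.015) + 34 = 1156/0.24 + 34 ≈ 4850.7 mm ≈ 4.851 m.
Far limit Df = s·(H − f)/(H − s) = 1960 × (4850.7 − 34) / (4850.7 − 1960) = 1960 × 4816.7 / 2890.7 ≈ 3265.9 mm ≈ 3.27 m.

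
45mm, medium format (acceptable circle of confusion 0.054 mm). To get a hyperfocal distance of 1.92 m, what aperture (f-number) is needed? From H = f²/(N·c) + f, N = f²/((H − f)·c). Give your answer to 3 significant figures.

f/20

Rearrange H = f²/(N·c) + f for N: N = f² / ((H − f)·c).
N = 45² / ((1920 − 45) × 0.054) = 2025 / 101.2 ≈ 20.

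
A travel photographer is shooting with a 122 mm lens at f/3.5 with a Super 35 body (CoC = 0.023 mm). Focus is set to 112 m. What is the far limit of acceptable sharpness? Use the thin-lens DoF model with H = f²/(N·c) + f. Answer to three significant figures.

284 m

Hyperfocal distance H = f²/(N·c) + f = 122²/(3.5 × 0.023) + 122 = 14884/0.0805 + 122 ≈ 185016.4 mm ≈ 185.0 m.
Far limit Df = s·(H − f)/(H − s) = 112000 × (185016.4 − 122) / (185016.4 − 112000) = 112000 × 184894.4 / 73016.4 ≈ 283610 mm ≈ 284 m.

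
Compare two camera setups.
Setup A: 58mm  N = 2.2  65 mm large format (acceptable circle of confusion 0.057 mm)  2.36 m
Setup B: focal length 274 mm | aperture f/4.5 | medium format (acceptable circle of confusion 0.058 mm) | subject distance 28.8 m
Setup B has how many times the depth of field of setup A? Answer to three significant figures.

Setup A: H = 58²/(2.2×0.057) + 58 ≈ 26884.2 mm; DoF = Df − Dn = 2581.53 − 2173.49 ≈ 408.04 mm.
Setup B: H = 274²/(4.5×0.058) + 274 ≈ 287921.5 mm; DoF = Df − Dn = 31970.5 − 26201.6 ≈ 5768.9 mm.
Ratio = 5768.9 / 408.04 ≈ 14.1.

14.1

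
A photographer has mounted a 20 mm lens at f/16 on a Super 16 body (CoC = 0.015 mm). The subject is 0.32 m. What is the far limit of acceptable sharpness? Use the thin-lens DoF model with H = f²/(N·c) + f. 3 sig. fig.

390 mm

Hyperfocal distance H = f²/(N·c) + f = 20²/(16 × 0.015) + 20 = 400/0.24 + 20 ≈ 1686.7 mm ≈ 1.687 m.
Far limit Df = s·(H − f)/(H − s) = 320 × (1686.7 − 20) / (1686.7 − 320) = 320 × 1666.7 / 1366.7 ≈ 390.24 mm.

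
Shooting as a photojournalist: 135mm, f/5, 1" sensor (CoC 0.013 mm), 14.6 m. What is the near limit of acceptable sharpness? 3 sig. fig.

Hyperfocal distance H = f²/(N·c) + f = 135²/(5 × 0.013) + 135 = 18225/0.065 + 135 ≈ 280519.6 mm ≈ 280.5 m.
Near limit Dn = s·(H − f)/(H + s − 2f) = 14600 × (280519.6 − 135) / (280519.6 + 14600 − 2 × 135) = 14600 × 280384.6 / 294849.6 ≈ 13884 mm ≈ 13.9 m.

13.9 m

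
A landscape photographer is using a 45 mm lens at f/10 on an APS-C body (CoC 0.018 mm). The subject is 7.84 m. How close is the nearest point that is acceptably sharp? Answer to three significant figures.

Hyperfocal distance H = f²/(N·c) + f = 45²/(10 × 0.018) + 45 = 2025/0.18 + 45 ≈ 11295.0 mm ≈ 11.29 m.
Near limit Dn = s·(H − f)/(H + s − 2f) = 7840 × (11295.0 − 45) / (11295.0 + 7840 − 2 × 45) = 7840 × 11250.0 / 19045.0 ≈ 4631.1 mm ≈ 4.63 m.

4.63 m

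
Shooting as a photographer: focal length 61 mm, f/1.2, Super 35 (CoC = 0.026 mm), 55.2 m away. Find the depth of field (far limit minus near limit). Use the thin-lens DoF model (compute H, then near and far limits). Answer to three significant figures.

64.9 m

Hyperfocal distance H = f²/(N·c) + f = 61²/(1.2 × 0.026) + 61 = 3721/0.0312 + 61 ≈ 119323.8 mm ≈ 119.3 m.
Near limit Dn = s·(H − f)/(H + s − 2f) = 55200 × (119323.8 − 61) / (119323.8 + 55200 − 2 × 61) = 55200 × 119262.8 / 174401.8 ≈ 37748 mm.
Far limit Df = s·(H − f)/(H − s) = 55200 × (119323.8 − 61) / (119323.8 − 55200) = 55200 × 119262.8 / 64123.8 ≈ 102666 mm.
Depth of field = Df − Dn = 102666 − 37748 ≈ 64918 mm ≈ 64.9 m.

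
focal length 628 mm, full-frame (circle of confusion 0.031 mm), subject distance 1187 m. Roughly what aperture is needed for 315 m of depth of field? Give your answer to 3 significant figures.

f/1.40

Write h = H − f = f²/(N·c). The thin-lens limits are Dn = s·h/(h + (s−f)) and Df = s·h/(h − (s−f)), so DoF = Df − Dn = 2·s·(s−f)·h / (h² − (s−f)²).
That is a quadratic in h: DoF·h² − 2·s·(s−f)·h − DoF·(s−f)² = 0 ⇒ h = (s−f)·(s + √(s² + DoF²)) / DoF = 1186372 × (1187000 + √(1187000² + 315000²)) / 315000 = 1186372 × (1187000 + 1228086) / 315000 ≈ 9095841 mm.
Then N = f²/(c·h) = 628² / (0.031 × 9095841) = 394384 / 281971 ≈ 1.40.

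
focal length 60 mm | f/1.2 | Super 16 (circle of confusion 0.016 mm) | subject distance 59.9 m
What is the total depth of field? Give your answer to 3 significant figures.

42.6 m

Hyperfocal distance H = f²/(N·c) + f = 60²/(1.2 × 0.016) + 60 = 3600/0.0192 + 60 ≈ 187560.0 mm ≈ 187.6 m.
Near limit Dn = s·(H − f)/(H + s − 2f) = 59900 × (187560.0 − 60) / (187560.0 + 59900 − 2 × 60) = 59900 × 187500.0 / 247340.0 ≈ 45408 mm.
Far limit Df = s·(H − f)/(H − s) = 59900 × (187560.0 − 60) / (187560.0 − 59900) = 59900 × 187500.0 / 127660.0 ≈ 87978 mm.
Depth of field = Df − Dn = 87978 − 45408 ≈ 42570 mm ≈ 42.6 m.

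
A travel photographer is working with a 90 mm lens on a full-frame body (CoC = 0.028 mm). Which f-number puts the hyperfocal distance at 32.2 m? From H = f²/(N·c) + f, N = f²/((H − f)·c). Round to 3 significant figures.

Rearrange H = f²/(N·c) + f for N: N = f² / ((H − f)·c).
N = 90² / ((32200 − 90) × 0.028) = 8100 / 899.1 ≈ 9.01.

f/9.01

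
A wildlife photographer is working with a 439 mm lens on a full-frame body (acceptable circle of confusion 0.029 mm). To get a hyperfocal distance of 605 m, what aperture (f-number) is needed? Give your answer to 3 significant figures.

Rearrange H = f²/(N·c) + f for N: N = f² / ((H − f)·c).
N = 439² / ((605000 − 439) × 0.029) = 192721 / 17532 ≈ 11.

f/11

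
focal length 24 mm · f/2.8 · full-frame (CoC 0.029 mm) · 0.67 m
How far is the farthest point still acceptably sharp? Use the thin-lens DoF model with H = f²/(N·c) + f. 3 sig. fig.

0.737 m

Hyperfocal distance H = f²/(N·c) + f = 24²/(2.8 × 0.029) + 24 = 576/0.0812 + 24 ≈ 7117.6 mm ≈ 7.118 m.
Far limit Df = s·(H − f)/(H − s) = 670 × (7117.6 − 24) / (7117.6 − 670) = 670 × 7093.6 / 6447.6 ≈ 737.13 mm ≈ 0.737 m.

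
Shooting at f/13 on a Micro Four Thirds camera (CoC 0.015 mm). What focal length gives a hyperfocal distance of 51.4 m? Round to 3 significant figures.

From H = f²/(N·c) + f, with f ≪ H: f ≈ √(H·N·c) = √(51400 × 13 × 0.015) = √10023 ≈ 100.1 mm.
The +f correction barely moves this — solving exactly, f² + N·c·f − N·c·H = 0 ⇒ f = (−N·c + √((N·c)² + 4·N·c·H))/2 = (−0.195 + √40092)/2 ≈ 100.02 mm, so f ≈ 100 mm.

100 mm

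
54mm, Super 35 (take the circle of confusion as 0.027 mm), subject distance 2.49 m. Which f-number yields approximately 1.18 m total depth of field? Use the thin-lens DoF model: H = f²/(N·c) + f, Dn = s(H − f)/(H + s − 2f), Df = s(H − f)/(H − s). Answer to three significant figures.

f/9.97

Write h = H − f = f²/(N·c). The thin-lens limits are Dn = s·h/(h + (s−f)) and Df = s·h/(h − (s−f)), so DoF = Df − Dn = 2·s·(s−f)·h / (h² − (s−f)²).
That is a quadratic in h: DoF·h² − 2·s·(s−f)·h − DoF·(s−f)² = 0 ⇒ h = (s−f)·(s + √(s² + DoF²)) / DoF = 2436 × (2490 + √(2490² + 1180²)) / 1180 = 2436 × (2490 + 2755.45) / 1180 ≈ 10829 mm.
Then N = f²/(c·h) = 54² / (0.027 × 10829) = 2916 / 292.38 ≈ 9.97.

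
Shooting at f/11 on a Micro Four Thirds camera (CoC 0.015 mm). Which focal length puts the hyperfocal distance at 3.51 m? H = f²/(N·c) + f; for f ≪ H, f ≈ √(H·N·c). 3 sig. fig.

24.0 mm

From H = f²/(N·c) + f, with f ≪ H: f ≈ √(H·N·c) = √(3510 × 11 × 0.015) = √579.15 ≈ 24.07 mm.
Exact: f² + N·c·f − N·c·H = 0 ⇒ f = (−N·c + √((N·c)² + 4·N·c·H))/2 = (−0.165 + √2316.6)/2 ≈ 23.983 mm ≈ 24.0 mm.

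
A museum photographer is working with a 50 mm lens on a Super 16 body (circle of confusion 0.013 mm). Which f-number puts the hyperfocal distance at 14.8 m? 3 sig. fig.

f/13

Rearrange H = f²/(N·c) + f for N: N = f² / ((H − f)·c).
N = 50² / ((14800 − 50) × 0.013) = 2500 / 191.8 ≈ 13.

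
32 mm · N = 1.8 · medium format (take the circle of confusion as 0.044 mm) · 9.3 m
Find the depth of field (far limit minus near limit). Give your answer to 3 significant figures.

Hyperfocal distance H = f²/(N·c) + f = 32²/(1.8 × 0.044) + 32 = 1024/0.0792 + 32 ≈ 12961.3 mm ≈ 12.96 m.
Near limit Dn = s·(H − f)/(H + s − 2f) = 9300 × (12961.3 − 32) / (12961.3 + 9300 − 2 × 32) = 9300 × 12929.3 / 22197.3 ≈ 5417 mm.
Far limit Df = s·(H − f)/(H − s) = 9300 × (12961.3 − 32) / (12961.3 − 9300) = 9300 × 12929.3 / 3661.3 ≈ 32842 mm.
Depth of field = Df − Dn = 32842 − 5417 ≈ 27425 mm ≈ 27.4 m.

27.4 m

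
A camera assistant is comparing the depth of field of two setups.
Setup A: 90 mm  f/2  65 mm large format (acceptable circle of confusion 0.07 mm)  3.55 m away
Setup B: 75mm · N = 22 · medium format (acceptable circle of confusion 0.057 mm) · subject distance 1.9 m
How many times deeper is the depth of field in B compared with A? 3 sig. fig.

Setup A: H = 90²/(2×0.07) + 90 ≈ 57947.1 mm; DoF = Df − Dn = 3775.80 − 3349.68 ≈ 426.12 mm.
Setup B: H = 75²/(22×0.057) + 75 ≈ 4560.6 mm; DoF = Df − Dn = 3203.3 − 1350.5 ≈ 1852.8 mm.
Ratio = 1852.8 / 426.12 ≈ 4.35.

4.35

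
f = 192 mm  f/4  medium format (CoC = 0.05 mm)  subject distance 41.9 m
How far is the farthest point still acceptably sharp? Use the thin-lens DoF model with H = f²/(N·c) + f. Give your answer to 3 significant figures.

Hyperfocal distance H = f²/(N·c) + f = 192²/(4 × 0.05) + 192 = 36864/0.2 + 192 ≈ 184512.0 mm ≈ 184.5 m.
Far limit Df = s·(H − f)/(H − s) = 41900 × (184512.0 − 192) / (184512.0 − 41900) = 41900 × 184320.0 / 142612.0 ≈ 54154 mm ≈ 54.2 m.

54.2 m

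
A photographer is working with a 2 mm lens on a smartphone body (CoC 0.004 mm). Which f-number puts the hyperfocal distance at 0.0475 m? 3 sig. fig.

Rearrange H = f²/(N·c) + f for N: N = f² / ((H − f)·c).
N = 2² / ((48 − 2) × 0.004) = 4 / 0.1820 ≈ 22.

f/22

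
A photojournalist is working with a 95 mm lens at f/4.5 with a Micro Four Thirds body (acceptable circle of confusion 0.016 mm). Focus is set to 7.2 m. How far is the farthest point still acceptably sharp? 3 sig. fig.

7.63 m

Hyperfocal distance H = f²/(N·c) + f = 95²/(4.5 × 0.016) + 95 = 9025/0.072 + 95 ≈ 125442.2 mm ≈ 125.4 m.
Far limit Df = s·(H − f)/(H − s) = 7200 × (125442.2 − 95) / (125442.2 − 7200) = 7200 × 125347.2 / 118242.2 ≈ 7632.6 mm ≈ 7.63 m.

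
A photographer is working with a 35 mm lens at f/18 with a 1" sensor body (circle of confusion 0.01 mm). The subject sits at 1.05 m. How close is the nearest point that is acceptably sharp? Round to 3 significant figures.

0.914 m

Hyperfocal distance H = f²/(N·c) + f = 35²/(18 × 0.01) + 35 = 1225/0.18 + 35 ≈ 6840.6 mm ≈ 6.841 m.
Near limit Dn = s·(H − f)/(H + s − 2f) = 1050 × (6840.6 − 35) / (6840.6 + 1050 − 2 × 35) = 1050 × 6805.6 / 7820.6 ≈ 913.72 mm ≈ 0.914 m.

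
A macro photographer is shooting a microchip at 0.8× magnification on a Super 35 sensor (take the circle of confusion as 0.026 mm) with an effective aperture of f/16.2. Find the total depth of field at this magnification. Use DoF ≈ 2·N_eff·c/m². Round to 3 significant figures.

1.32 mm

At magnification m, DoF ≈ 2·N_eff·c/m² = 2 × 16.2 × 0.026 / 0.8² = 0.8424 / 0.64 ≈ 1.32 mm.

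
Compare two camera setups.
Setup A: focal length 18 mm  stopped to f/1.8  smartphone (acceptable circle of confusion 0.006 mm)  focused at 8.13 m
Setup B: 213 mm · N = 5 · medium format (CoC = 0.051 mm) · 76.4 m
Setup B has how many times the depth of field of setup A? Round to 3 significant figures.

Setup A: H = 18²/(1.8×0.006) + 18 ≈ 30018.0 mm; DoF = Df − Dn = 11143.1 − 6399.6 ≈ 4743.5 mm.
Setup B: H = 213²/(5×0.051) + 213 ≈ 178130.6 mm; DoF = Df − Dn = 133617 − 53493 ≈ 80124 mm.
Ratio = 80124 / 4743.5 ≈ 16.9.

16.9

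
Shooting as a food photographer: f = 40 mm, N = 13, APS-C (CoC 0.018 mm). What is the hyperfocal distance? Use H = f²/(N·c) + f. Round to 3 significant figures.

6.88 m

Hyperfocal distance H = f²/(N·c) + f = 40²/(13 × 0.018) + 40 = 1600/0.234 + 40 ≈ 6877.6 mm ≈ 6.88 m.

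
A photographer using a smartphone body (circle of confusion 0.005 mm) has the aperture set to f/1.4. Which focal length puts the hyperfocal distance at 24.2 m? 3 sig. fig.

From H = f²/(N·c) + f, with f ≪ H: f ≈ √(H·N·c) = √(24200 × 1.4 × 0.005) = √169.40 ≈ 13.02 mm.
The +f correction barely moves this — solving exactly, f² + N·c·f − N·c·H = 0 ⇒ f = (−N·c + √((N·c)² + 4·N·c·H))/2 = (−0.007 + √677.60)/2 ≈ 13.012 mm, so f ≈ 13.0 mm.

13.0 mm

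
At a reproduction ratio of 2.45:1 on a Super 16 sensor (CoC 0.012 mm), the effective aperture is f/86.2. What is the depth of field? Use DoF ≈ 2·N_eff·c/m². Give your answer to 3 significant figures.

0.345 mm

At magnification m, DoF ≈ 2·N_eff·c/m² = 2 × 86.2 × 0.012 / 2.45² = 2.069 / 6.003 ≈ 0.345 mm.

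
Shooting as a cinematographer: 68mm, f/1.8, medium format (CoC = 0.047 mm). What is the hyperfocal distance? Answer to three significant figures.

54.7 m

Hyperfocal distance H = f²/(N·c) + f = 68²/(1.8 × 0.047) + 68 = 4624/0.0846 + 68 ≈ 54725.2 mm ≈ 54.7 m.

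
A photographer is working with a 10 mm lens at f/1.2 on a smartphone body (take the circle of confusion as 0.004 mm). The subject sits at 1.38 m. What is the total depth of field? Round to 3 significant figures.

182 mm

Hyperfocal distance H = f²/(N·c) + f = 10²/(1.2 × 0.004) + 10 = 100/0.0048 + 10 ≈ 20843.3 mm ≈ 20.84 m.
Near limit Dn = s·(H − f)/(H + s − 2f) = 1380 × (20843.3 − 10) / (20843.3 + 1380 − 2 × 10) = 1380 × 20833.3 / 22203.3 ≈ 1294.85 mm.
Far limit Df = s·(H − f)/(H − s) = 1380 × (20843.3 − 10) / (20843.3 − 1380) = 1380 × 20833.3 / 19463.3 ≈ 1477.14 mm.
Depth of field = Df − Dn = 1477.14 − 1294.85 ≈ 182.29 mm.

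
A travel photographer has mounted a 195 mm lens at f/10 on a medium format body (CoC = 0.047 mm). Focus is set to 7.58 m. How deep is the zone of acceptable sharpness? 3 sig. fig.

Hyperfocal distance H = f²/(N·c) + f = 195²/(10 × 0.047) + 195 = 38025/0.47 + 195 ≈ 81099.3 mm ≈ 81.10 m.
Near limit Dn = s·(H − f)/(H + s − 2f) = 7580 × (81099.3 − 195) / (81099.3 + 7580 − 2 × 195) = 7580 × 80904.3 / 88289.3 ≈ 6946.0 mm.
Far limit Df = s·(H − f)/(H − s) = 7580 × (81099.3 − 195) / (81099.3 − 7580) = 7580 × 80904.3 / 73519.3 ≈ 8341.4 mm.
Depth of field = Df − Dn = 8341.4 − 6946.0 ≈ 1395.4 mm ≈ 1.40 m.

1.40 m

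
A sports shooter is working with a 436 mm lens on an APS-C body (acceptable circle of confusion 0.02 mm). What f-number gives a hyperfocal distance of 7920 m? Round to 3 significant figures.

f/1.20

Rearrange H = f²/(N·c) + f for N: N = f² / ((H − f)·c).
N = 436² / ((7920000 − 436) × 0.02) = 190096 / 158391 ≈ 1.20.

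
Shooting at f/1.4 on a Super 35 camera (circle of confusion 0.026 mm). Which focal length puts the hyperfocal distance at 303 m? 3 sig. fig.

From H = f²/(N·c) + f, with f ≪ H: f ≈ √(H·N·c) = √(303000 × 1.4 × 0.026) = √11029 ≈ 105.0 mm.
The +f correction barely moves this — solving exactly, f² + N·c·f − N·c·H = 0 ⇒ f = (−N·c + √((N·c)² + 4·N·c·H))/2 = (−0.0364 + √44117)/2 ≈ 105.00 mm, so f ≈ 105 mm.

105 mm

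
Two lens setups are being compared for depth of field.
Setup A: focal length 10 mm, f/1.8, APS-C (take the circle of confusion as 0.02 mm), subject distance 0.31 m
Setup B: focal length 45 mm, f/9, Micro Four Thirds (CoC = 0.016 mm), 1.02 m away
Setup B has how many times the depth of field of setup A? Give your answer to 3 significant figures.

Setup A: H = 10²/(1.8×0.02) + 10 ≈ 2787.8 mm; DoF = Df − Dn = 347.534 − 279.783 ≈ 67.751 mm.
Setup B: H = 45²/(9×0.016) + 45 ≈ 14107.5 mm; DoF = Df − Dn = 1095.99 − 953.87 ≈ 142.12 mm.
Ratio = 142.12 / 67.751 ≈ 2.10.

2.10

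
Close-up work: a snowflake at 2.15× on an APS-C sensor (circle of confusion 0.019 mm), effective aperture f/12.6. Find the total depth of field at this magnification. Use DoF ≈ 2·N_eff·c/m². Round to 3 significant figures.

At magnification m, DoF ≈ 2·N_eff·c/m² = 2 × 12.6 × 0.019 / 2.15² = 0.4788 / 4.622 ≈ 0.104 mm.

0.104 mm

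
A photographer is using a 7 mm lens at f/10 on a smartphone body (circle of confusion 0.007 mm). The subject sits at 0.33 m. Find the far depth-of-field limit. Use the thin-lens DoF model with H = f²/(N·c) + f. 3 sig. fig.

Hyperfocal distance H = f²/(N·c) + f = 7²/(10 × 0.007) + 7 = 49/0.07 + 7 ≈ 707.0 mm ≈ 0.707 m.
Far limit Df = s·(H − f)/(H − s) = 330 × (707.0 − 7) / (707.0 − 330) = 330 × 700.0 / 377.0 ≈ 612.73 mm ≈ 0.613 m.

0.613 m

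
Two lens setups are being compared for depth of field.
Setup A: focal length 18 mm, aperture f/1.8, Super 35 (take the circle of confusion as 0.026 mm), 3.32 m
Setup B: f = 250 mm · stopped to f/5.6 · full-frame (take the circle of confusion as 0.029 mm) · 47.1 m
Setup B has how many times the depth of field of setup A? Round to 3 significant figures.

Setup A: H = 18²/(1.8×0.026) + 18 ≈ 6941.1 mm; DoF = Df − Dn = 6347.5 − 2247.9 ≈ 4099.6 mm.
Setup B: H = 250²/(5.6×0.029) + 250 ≈ 385102.2 mm; DoF = Df − Dn = 53628 − 41989 ≈ 11639 mm.
Ratio = 11639 / 4099.6 ≈ 2.84.

2.84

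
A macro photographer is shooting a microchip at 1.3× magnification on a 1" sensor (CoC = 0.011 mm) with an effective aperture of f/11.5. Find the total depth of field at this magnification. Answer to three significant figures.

0.150 mm

At magnification m, DoF ≈ 2·N_eff·c/m² = 2 × 11.5 × 0.011 / 1.3² = 0.253 / 1.69 ≈ 0.15 mm.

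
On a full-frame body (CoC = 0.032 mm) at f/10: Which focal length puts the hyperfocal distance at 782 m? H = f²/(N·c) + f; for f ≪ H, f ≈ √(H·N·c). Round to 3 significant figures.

From H = f²/(N·c) + f, with f ≪ H: f ≈ √(H·N·c) = √(782000 × 10 × 0.032) = √250240 ≈ 500.2 mm.
The +f correction barely moves this — solving exactly, f² + N·c·f − N·c·H = 0 ⇒ f = (−N·c + √((N·c)² + 4·N·c·H))/2 = (−0.32 + √1000960)/2 ≈ 500.08 mm, so f ≈ 500 mm.

500 mm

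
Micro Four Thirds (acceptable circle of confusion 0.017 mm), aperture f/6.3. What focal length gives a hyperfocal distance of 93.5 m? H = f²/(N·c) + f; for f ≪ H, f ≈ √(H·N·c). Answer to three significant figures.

100 mm

From H = f²/(N·c) + f, with f ≪ H: f ≈ √(H·N·c) = √(93500 × 6.3 × 0.017) = √10014 ≈ 100.1 mm.
The +f correction barely moves this — solving exactly, f² + N·c·f − N·c·H = 0 ⇒ f = (−N·c + √((N·c)² + 4·N·c·H))/2 = (−0.1071 + √40055)/2 ≈ 100.02 mm, so f ≈ 100 mm.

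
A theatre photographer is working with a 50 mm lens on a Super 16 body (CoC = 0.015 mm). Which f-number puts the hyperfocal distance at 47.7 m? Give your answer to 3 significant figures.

f/3.50

Rearrange H = f²/(N·c) + f for N: N = f² / ((H − f)·c).
N = 50² / ((47700 − 50) × 0.015) = 2500 / 714.8 ≈ 3.50.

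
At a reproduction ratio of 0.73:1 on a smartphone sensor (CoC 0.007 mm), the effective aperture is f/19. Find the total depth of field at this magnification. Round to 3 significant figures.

At magnification m, DoF ≈ 2·N_eff·c/m² = 2 × 19 × 0.007 / 0.73² = 0.266 / 0.5329 ≈ 0.499 mm.

0.499 mm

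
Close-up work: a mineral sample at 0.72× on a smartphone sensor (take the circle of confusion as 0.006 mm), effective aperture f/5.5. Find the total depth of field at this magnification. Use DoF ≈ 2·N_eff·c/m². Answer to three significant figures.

At magnification m, DoF ≈ 2·N_eff·c/m² = 2 × 5.5 × 0.006 / 0.72² = 0.066 / 0.5184 ≈ 0.127 mm.

0.127 mm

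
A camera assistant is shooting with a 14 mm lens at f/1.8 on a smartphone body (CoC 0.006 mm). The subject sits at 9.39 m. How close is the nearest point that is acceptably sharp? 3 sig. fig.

Hyperfocal distance H = f²/(N·c) + f = 14²/(1.8 × 0.006) + 14 = 196/0.0108 + 14 ≈ 18162.1 mm ≈ 18.16 m.
Near limit Dn = s·(H − f)/(H + s − 2f) = 9390 × (18162.1 − 14) / (18162.1 + 9390 − 2 × 14) = 9390 × 18148.1 / 27524.1 ≈ 6191.3 mm ≈ 6.19 m.

6.19 m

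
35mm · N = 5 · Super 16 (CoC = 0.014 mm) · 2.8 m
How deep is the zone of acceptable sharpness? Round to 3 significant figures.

0.907 m

Hyperfocal distance H = f²/(N·c) + f = 35²/(5 × 0.014) + 35 = 1225/0.07 + 35 ≈ 17535.0 mm ≈ 17.54 m.
Near limit Dn = s·(H − f)/(H + s − 2f) = 2800 × (17535.0 − 35) / (17535.0 + 2800 − 2 × 35) = 2800 × 17500.0 / 20265.0 ≈ 2417.96 mm.
Far limit Df = s·(H − f)/(H − s) = 2800 × (17535.0 − 35) / (17535.0 − 2800) = 2800 × 17500.0 / 14735.0 ≈ 3325.42 mm.
Depth of field = Df − Dn = 3325.42 − 2417.96 ≈ 907.46 mm ≈ 0.907 m.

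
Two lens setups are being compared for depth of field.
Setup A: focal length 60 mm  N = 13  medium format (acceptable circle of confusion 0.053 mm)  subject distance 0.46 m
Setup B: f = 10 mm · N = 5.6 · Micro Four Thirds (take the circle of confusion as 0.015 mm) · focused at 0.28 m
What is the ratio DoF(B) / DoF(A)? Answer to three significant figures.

Setup A: H = 60²/(13×0.053) + 60 ≈ 5285.0 mm; DoF = Df − Dn = 498.135 − 427.289 ≈ 70.846 mm.
Setup B: H = 10²/(5.6×0.015) + 10 ≈ 1200.5 mm; DoF = Df − Dn = 362.13 − 228.24 ≈ 133.89 mm.
Ratio = 133.89 / 70.846 ≈ 1.89.

1.89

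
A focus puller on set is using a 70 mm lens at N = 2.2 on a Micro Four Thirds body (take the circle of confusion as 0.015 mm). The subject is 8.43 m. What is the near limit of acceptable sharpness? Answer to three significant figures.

Hyperfocal distance H = f²/(N·c) + f = 70²/(2.2 × 0.015) + 70 = 4900/0.033 + 70 ≈ 148554.8 mm ≈ 148.6 m.
Near limit Dn = s·(H − f)/(H + s − 2f) = 8430 × (148554.8 − 70) / (148554.8 + 8430 − 2 × 70) = 8430 × 148484.8 / 156844.8 ≈ 7980.7 mm ≈ 7.98 m.

7.98 m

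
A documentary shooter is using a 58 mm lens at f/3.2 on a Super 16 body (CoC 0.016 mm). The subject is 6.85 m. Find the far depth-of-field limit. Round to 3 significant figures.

Hyperfocal distance H = f²/(N·c) + f = 58²/(3.2 × 0.016) + 58 = 3364/0.0512 + 58 ≈ 65761.1 mm ≈ 65.76 m.
Far limit Df = s·(H − f)/(H − s) = 6850 × (65761.1 − 58) / (65761.1 − 6850) = 6850 × 65703.1 / 58911.1 ≈ 7639.8 mm ≈ 7.64 m.

7.64 m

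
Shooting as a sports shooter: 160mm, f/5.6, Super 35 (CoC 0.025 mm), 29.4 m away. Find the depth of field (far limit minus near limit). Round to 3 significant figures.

9.65 m

Hyperfocal distance H = f²/(N·c) + f = 160²/(5.6 × 0.025) + 160 = 25600/0.14 + 160 ≈ 183017.1 mm ≈ 183.0 m.
Near limit Dn = s·(H − f)/(H + s − 2f) = 29400 × (183017.1 − 160) / (183017.1 + 29400 − 2 × 160) = 29400 × 182857.1 / 212097.1 ≈ 25346.9 mm.
Far limit Df = s·(H − f)/(H − s) = 29400 × (183017.1 − 160) / (183017.1 − 29400) = 29400 × 182857.1 / 153617.1 ≈ 34996.1 mm.
Depth of field = Df − Dn = 34996.1 − 25346.9 ≈ 9649.2 mm ≈ 9.65 m.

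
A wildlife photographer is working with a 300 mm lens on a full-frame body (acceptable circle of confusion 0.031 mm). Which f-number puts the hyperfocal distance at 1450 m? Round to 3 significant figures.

Rearrange H = f²/(N·c) + f for N: N = f² / ((H − f)·c).
N = 300² / ((1450000 − 300) × 0.031) = 90000 / 44941 ≈ 2.00.

f/2.00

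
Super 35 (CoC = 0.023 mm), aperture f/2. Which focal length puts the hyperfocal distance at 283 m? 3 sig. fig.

From H = f²/(N·c) + f, with f ≪ H: f ≈ √(H·N·c) = √(283000 × 2 × 0.023) = √13018 ≈ 114.1 mm.
The +f correction barely moves this — solving exactly, f² + N·c·f − N·c·H = 0 ⇒ f = (−N·c + √((N·c)² + 4·N·c·H))/2 = (−0.046 + √52072)/2 ≈ 114.07 mm, so f ≈ 114 mm.

114 mm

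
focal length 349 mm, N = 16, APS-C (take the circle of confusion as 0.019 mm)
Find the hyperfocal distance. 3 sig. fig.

401 m

Hyperfocal distance H = f²/(N·c) + f = 349²/(16 × 0.019) + 349 = 121801/0.304 + 349 ≈ 401010.2 mm ≈ 401 m.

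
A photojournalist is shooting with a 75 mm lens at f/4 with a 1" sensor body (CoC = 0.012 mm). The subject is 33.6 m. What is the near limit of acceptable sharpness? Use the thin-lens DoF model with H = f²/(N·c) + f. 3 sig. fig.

Hyperfocal distance H = f²/(N·c) + f = 75²/(4 × 0.012) + 75 = 5625/0.048 + 75 ≈ 117262.5 mm ≈ 117.3 m.
Near limit Dn = s·(H − f)/(H + s − 2f) = 33600 × (117262.5 − 75) / (117262.5 + 33600 − 2 × 75) = 33600 × 117187.5 / 150712.5 ≈ 26126 mm ≈ 26.1 m.

26.1 m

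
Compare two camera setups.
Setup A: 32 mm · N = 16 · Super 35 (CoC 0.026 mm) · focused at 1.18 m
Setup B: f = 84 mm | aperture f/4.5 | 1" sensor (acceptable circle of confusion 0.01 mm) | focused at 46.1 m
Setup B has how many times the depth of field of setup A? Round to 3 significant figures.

Setup A: H = 32²/(16×0.026) + 32 ≈ 2493.5 mm; DoF = Df − Dn = 2211.3 − 804.7 ≈ 1406.6 mm.
Setup B: H = 84²/(4.5×0.01) + 84 ≈ 156884.0 mm; DoF = Df − Dn = 65248 − 35641 ≈ 29607 mm.
Ratio = 29607 / 1406.6 ≈ 21.0.

21.0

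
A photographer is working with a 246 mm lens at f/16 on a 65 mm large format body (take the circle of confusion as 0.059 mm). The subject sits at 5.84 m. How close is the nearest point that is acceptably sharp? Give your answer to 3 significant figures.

5.37 m

Hyperfocal distance H = f²/(N·c) + f = 246²/(16 × 0.059) + 246 = 60516/0.944 + 246 ≈ 64351.9 mm ≈ 64.35 m.
Near limit Dn = s·(H − f)/(H + s − 2f) = 5840 × (64351.9 − 246) / (64351.9 + 5840 − 2 × 246) = 5840 × 64105.9 / 69699.9 ≈ 5371.3 mm ≈ 5.37 m.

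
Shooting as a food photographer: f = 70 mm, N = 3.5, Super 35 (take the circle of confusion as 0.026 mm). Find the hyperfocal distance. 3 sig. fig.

Hyperfocal distance H = f²/(N·c) + f = 70²/(3.5 × 0.026) + 70 = 4900/0.091 + 70 ≈ 53916.2 mm ≈ 53.9 m.

53.9 m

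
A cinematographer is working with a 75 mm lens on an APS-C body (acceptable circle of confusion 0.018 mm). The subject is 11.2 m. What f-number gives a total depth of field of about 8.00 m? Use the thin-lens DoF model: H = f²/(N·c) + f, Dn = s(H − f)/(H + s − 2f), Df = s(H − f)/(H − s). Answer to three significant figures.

f/9

Write h = H − f = f²/(N·c). The thin-lens limits are Dn = s·h/(h + (s−f)) and Df = s·h/(h − (s−f)), so DoF = Df − Dn = 2·s·(s−f)·h / (h² − (s−f)²).
That is a quadratic in h: DoF·h² − 2·s·(s−f)·h − DoF·(s−f)² = 0 ⇒ h = (s−f)·(s + √(s² + DoF²)) / DoF = 11125 × (11200 + √(11200² + 8000²)) / 8000 = 11125 × (11200 + 13763.7) / 8000 ≈ 34715 mm.
Then N = f²/(c·h) = 75² / (0.018 × 34715) = 5625 / 624.87 ≈ 9.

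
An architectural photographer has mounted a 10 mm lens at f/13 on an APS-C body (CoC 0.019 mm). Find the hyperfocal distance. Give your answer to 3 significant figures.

415 mm

Hyperfocal distance H = f²/(N·c) + f = 10²/(13 × 0.019) + 10 = 100/0.247 + 10 ≈ 414.9 mm ≈ 0.415 m.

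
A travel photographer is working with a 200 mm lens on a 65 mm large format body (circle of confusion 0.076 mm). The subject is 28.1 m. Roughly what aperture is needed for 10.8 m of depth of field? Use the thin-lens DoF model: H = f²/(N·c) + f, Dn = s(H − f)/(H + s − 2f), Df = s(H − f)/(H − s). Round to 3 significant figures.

f/3.50

Write h = H − f = f²/(N·c). The thin-lens limits are Dn = s·h/(h + (s−f)) and Df = s·h/(h − (s−f)), so DoF = Df − Dn = 2·s·(s−f)·h / (h² − (s−f)²).
That is a quadratic in h: DoF·h² − 2·s·(s−f)·h − DoF·(s−f)² = 0 ⇒ h = (s−f)·(s + √(s² + DoF²)) / DoF = 27900 × (28100 + √(28100² + 10800²)) / 10800 = 27900 × (28100 + 30104.0) / 10800 ≈ 150360 mm.
Then N = f²/(c·h) = 200² / (0.076 × 150360) = 40000 / 11427 ≈ 3.50.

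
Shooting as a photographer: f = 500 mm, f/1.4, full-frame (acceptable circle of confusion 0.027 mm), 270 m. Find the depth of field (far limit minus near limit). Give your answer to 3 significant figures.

22.0 m

Hyperfocal distance H = f²/(N·c) + f = 500²/(1.4 × 0.027) + 500 = 250000/0.0378 + 500 ≈ 6614256.6 mm ≈ 6614 m.
Near limit Dn = s·(H − f)/(H + s − 2f) = 270000 × (6614256.6 − 500) / (6614256.6 + 270000 − 2 × 500) = 270000 × 6613756.6 / 6883256.6 ≈ 259429 mm.
Far limit Df = s·(H − f)/(H − s) = 270000 × (6614256.6 − 500) / (6614256.6 − 270000) = 270000 × 6613756.6 / 6344256.6 ≈ 281469 mm.
Depth of field = Df − Dn = 281469 − 259429 ≈ 22040 mm ≈ 22.0 m.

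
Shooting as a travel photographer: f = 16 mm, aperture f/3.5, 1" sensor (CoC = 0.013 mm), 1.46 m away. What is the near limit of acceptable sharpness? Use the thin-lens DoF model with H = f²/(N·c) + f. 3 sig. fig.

Hyperfocal distance H = f²/(N·c) + f = 16²/(3.5 × 0.013) + 16 = 256/0.0455 + 16 ≈ 5642.4 mm ≈ 5.642 m.
Near limit Dn = s·(H − f)/(H + s − 2f) = 1460 × (5642.4 − 16) / (5642.4 + 1460 − 2 × 16) = 1460 × 5626.4 / 7070.4 ≈ 1161.8 mm ≈ 1.16 m.

1.16 m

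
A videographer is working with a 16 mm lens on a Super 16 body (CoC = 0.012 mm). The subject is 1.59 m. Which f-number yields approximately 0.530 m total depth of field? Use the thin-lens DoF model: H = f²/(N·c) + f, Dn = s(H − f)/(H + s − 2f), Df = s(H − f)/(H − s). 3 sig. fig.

Write h = H − f = f²/(N·c). The thin-lens limits are Dn = s·h/(h + (s−f)) and Df = s·h/(h − (s−f)), so DoF = Df − Dn = 2·s·(s−f)·h / (h² − (s−f)²).
That is a quadratic in h: DoF·h² − 2·s·(s−f)·h − DoF·(s−f)² = 0 ⇒ h = (s−f)·(s + √(s² + DoF²)) / DoF = 1574 × (1590 + √(1590² + 530²)) / 530 = 1574 × (1590 + 1676.01) / 530 ≈ 9699.4 mm.
Then N = f²/(c·h) = 16² / (0.012 × 9699.4) = 256 / 116.39 ≈ 2.20.

f/2.20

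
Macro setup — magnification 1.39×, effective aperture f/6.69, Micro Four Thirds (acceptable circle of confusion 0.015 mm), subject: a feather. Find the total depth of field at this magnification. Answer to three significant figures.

At magnification m, DoF ≈ 2·N_eff·c/m² = 2 × 6.69 × 0.015 / 1.39² = 0.2007 / 1.932 ≈ 0.104 mm.

0.104 mm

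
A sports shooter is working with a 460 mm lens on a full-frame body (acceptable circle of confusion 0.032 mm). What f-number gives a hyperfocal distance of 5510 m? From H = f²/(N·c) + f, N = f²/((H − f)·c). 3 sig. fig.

f/1.20

Rearrange H = f²/(N·c) + f for N: N = f² / ((H − f)·c).
N = 460² / ((5510000 − 460) × 0.032) = 211600 / 176305 ≈ 1.20.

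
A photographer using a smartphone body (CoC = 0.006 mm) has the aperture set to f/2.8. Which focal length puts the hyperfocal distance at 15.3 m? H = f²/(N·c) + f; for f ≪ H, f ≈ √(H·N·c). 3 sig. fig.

From H = f²/(N·c) + f, with f ≪ H: f ≈ √(H·N·c) = √(15300 × 2.8 × 0.006) = √257.04 ≈ 16.03 mm.
The +f correction barely moves this — solving exactly, f² + N·c·f − N·c·H = 0 ⇒ f = (−N·c + √((N·c)² + 4·N·c·H))/2 = (−0.0168 + √1028.2)/2 ≈ 16.024 mm, so f ≈ 16.0 mm.

16.0 mm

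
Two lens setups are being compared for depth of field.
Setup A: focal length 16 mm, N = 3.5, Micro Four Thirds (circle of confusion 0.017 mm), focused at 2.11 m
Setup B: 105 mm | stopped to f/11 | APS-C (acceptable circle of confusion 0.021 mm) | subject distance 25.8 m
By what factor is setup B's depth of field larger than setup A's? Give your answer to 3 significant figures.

14.5

Setup A: H = 16²/(3.5×0.017) + 16 ≈ 4318.5 mm; DoF = Df − Dn = 4110.6 − 1419.3 ≈ 2691.3 mm.
Setup B: H = 105²/(11×0.021) + 105 ≈ 47832.3 mm; DoF = Df − Dn = 55889 − 16771 ≈ 39118 mm.
Ratio = 39118 / 2691.3 ≈ 14.5.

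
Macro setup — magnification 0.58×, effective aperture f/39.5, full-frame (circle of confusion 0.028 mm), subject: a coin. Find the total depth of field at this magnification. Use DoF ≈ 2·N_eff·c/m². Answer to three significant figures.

At magnification m, DoF ≈ 2·N_eff·c/m² = 2 × 39.5 × 0.028 / 0.58² = 2.212 / 0.3364 ≈ 6.58 mm.

6.58 mm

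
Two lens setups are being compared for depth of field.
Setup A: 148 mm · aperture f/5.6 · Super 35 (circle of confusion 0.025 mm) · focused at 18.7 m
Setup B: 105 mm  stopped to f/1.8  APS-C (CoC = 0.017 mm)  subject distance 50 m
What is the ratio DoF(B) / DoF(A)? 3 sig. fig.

3.14

Setup A: H = 148²/(5.6×0.025) + 148 ≈ 156605.1 mm; DoF = Df − Dn = 21215.7 − 16717.7 ≈ 4498.0 mm.
Setup B: H = 105²/(1.8×0.017) + 105 ≈ 360399.1 mm; DoF = Df − Dn = 58037 − 43918 ≈ 14119 mm.
Ratio = 14119 / 4498.0 ≈ 3.14.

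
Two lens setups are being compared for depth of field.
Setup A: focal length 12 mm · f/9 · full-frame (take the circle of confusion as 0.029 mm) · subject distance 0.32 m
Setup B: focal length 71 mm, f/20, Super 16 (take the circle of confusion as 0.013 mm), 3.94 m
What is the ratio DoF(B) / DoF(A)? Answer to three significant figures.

3.16

Setup A: H = 12²/(9×0.029) + 12 ≈ 563.7 mm; DoF = Df − Dn = 724.39 − 205.36 ≈ 519.03 mm.
Setup B: H = 71²/(20×0.013) + 71 ≈ 19459.5 mm; DoF = Df − Dn = 4922.2 − 3284.6 ≈ 1637.6 mm.
Ratio = 1637.6 / 519.03 ≈ 3.16.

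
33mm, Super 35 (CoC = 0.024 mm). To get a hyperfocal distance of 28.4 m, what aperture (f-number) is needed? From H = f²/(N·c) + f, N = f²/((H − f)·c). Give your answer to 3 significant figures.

f/1.60

Rearrange H = f²/(N·c) + f for N: N = f² / ((H − f)·c).
N = 33² / ((28400 − 33) × 0.024) = 1089 / 680.8 ≈ 1.60.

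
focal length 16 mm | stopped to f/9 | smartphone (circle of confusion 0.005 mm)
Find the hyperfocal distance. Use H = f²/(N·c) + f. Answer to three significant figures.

5.70 m

Hyperfocal distance H = f²/(N·c) + f = 16²/(9 × 0.005) + 16 = 256/0.045 + 16 ≈ 5704.9 mm ≈ 5.70 m.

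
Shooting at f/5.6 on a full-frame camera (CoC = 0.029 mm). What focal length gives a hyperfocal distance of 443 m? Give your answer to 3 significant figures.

268 mm

From H = f²/(N·c) + f, with f ≪ H: f ≈ √(H·N·c) = √(443000 × 5.6 × 0.029) = √71943 ≈ 268.2 mm.
The +f correction barely moves this — solving exactly, f² + N·c·f − N·c·H = 0 ⇒ f = (−N·c + √((N·c)² + 4·N·c·H))/2 = (−0.1624 + √287773)/2 ≈ 268.14 mm, so f ≈ 268 mm.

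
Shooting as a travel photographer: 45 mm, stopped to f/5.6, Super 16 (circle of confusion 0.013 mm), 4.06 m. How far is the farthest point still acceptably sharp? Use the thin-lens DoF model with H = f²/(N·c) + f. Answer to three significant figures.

4.74 m

Hyperfocal distance H = f²/(N·c) + f = 45²/(5.6 × 0.013) + 45 = 2025/0.0728 + 45 ≈ 27860.9 mm ≈ 27.86 m.
Far limit Df = s·(H − f)/(H − s) = 4060 × (27860.9 − 45) / (27860.9 − 4060) = 4060 × 27815.9 / 23800.9 ≈ 4744.9 mm ≈ 4.74 m.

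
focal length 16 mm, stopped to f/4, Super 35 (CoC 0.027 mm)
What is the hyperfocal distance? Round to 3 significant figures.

2.39 m

Hyperfocal distance H = f²/(N·c) + f = 16²/(4 × 0.027) + 16 = 256/0.108 + 16 ≈ 2386.4 mm ≈ 2.39 m.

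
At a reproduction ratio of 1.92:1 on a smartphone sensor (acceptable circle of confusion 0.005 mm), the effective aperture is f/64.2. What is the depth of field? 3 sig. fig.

0.174 mm

At magnification m, DoF ≈ 2·N_eff·c/m² = 2 × 64.2 × 0.005 / 1.92² = 0.642 / 3.686 ≈ 0.174 mm.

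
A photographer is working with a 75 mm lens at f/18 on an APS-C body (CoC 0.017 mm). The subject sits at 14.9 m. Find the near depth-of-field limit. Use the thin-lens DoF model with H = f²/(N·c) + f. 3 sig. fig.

Hyperfocal distance H = f²/(N·c) + f = 75²/(18 × 0.017) + 75 = 5625/0.306 + 75 ≈ 18457.4 mm ≈ 18.46 m.
Near limit Dn = s·(H − f)/(H + s − 2f) = 14900 × (18457.4 − 75) / (18457.4 + 14900 − 2 × 75) = 14900 × 18382.4 / 33207.4 ≈ 8248.1 mm ≈ 8.25 m.

8.25 m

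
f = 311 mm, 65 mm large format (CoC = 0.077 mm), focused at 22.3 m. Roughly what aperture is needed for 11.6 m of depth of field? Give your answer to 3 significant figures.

f/14

Write h = H − f = f²/(N·c). The thin-lens limits are Dn = s·h/(h + (s−f)) and Df = s·h/(h − (s−f)), so DoF = Df − Dn = 2·s·(s−f)·h / (h² − (s−f)²).
That is a quadratic in h: DoF·h² − 2·s·(s−f)·h − DoF·(s−f)² = 0 ⇒ h = (s−f)·(s + √(s² + DoF²)) / DoF = 21989 × (22300 + √(22300² + 11600²)) / 11600 = 21989 × (22300 + 25136.6) / 11600 ≈ 89921 mm.
Then N = f²/(c·h) = 311² / (0.077 × 89921) = 96721 / 6923.9 ≈ 14.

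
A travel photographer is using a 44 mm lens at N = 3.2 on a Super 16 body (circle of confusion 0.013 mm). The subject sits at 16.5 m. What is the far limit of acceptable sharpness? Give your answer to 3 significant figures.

Hyperfocal distance H = f²/(N·c) + f = 44²/(3.2 × 0.013) + 44 = 1936/0.0416 + 44 ≈ 46582.5 mm ≈ 46.58 m.
Far limit Df = s·(H − f)/(H − s) = 16500 × (46582.5 − 44) / (46582.5 − 16500) = 16500 × 46538.5 / 30082.5 ≈ 25526 mm ≈ 25.5 m.

25.5 m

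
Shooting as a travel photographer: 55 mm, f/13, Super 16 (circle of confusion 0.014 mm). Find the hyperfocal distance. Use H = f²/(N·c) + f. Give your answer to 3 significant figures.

Hyperfocal distance H = f²/(N·c) + f = 55²/(13 × 0.014) + 55 = 3025/0.182 + 55 ≈ 16675.9 mm ≈ 16.7 m.

16.7 m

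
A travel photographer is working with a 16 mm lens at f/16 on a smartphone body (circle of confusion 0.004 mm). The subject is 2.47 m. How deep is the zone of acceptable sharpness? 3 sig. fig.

4.86 m

Hyperfocal distance H = f²/(N·c) + f = 16²/(16 × 0.004) + 16 = 256/0.064 + 16 ≈ 4016.0 mm ≈ 4.016 m.
Near limit Dn = s·(H − f)/(H + s − 2f) = 2470 × (4016.0 − 16) / (4016.0 + 2470 − 2 × 16) = 2470 × 4000.0 / 6454.0 ≈ 1530.8 mm.
Far limit Df = s·(H − f)/(H − s) = 2470 × (4016.0 − 16) / (4016.0 − 2470) = 2470 × 4000.0 / 1546.0 ≈ 6390.7 mm.
Depth of field = Df − Dn = 6390.7 − 1530.8 ≈ 4859.9 mm ≈ 4.86 m.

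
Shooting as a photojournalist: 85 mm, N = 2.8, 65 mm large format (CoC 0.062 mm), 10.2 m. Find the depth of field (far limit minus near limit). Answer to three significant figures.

Hyperfocal distance H = f²/(N·c) + f = 85²/(2.8 × 0.062) + 85 = 7225/0.1736 + 85 ≈ 41703.7 mm ≈ 41.70 m.
Near limit Dn = s·(H − f)/(H + s − 2f) = 10200 × (41703.7 − 85) / (41703.7 + 10200 − 2 × 85) = 10200 × 41618.7 / 51733.7 ≈ 8205.7 mm.
Far limit Df = s·(H − f)/(H − s) = 10200 × (41703.7 − 85) / (41703.7 − 10200) = 10200 × 41618.7 / 31503.7 ≈ 13475.0 mm.
Depth of field = Df − Dn = 13475.0 − 8205.7 ≈ 5269.3 mm ≈ 5.27 m.

5.27 m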